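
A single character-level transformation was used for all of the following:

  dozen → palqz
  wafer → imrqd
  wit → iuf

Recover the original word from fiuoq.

Every letter moves 12 places later in the alphabet, wrapping around z→a.
Reversing it on fiuoq: f−12=t, i−12=w, u−12=i, o−12=c, q−12=e.

twice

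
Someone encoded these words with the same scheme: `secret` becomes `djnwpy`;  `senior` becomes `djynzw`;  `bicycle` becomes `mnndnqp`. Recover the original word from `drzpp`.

smoke

It's a Vigenère-style cipher with numeric key [11,5]: position i shifts by key[i mod 2].
Undoing it on drzpp: d−11=s, r−5=m, z−11=o, p−5=k, p−11=e.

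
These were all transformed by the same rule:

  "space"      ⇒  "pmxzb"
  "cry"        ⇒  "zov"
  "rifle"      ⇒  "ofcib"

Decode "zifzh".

Compare letters: s→p is +23, p→m is +23, a→x is +23 — a constant shift. This is a Caesar cipher with shift 23.
Reversing it on zifzh: z−23=c, i−23=l, f−23=i, z−23=c, h−23=k.

click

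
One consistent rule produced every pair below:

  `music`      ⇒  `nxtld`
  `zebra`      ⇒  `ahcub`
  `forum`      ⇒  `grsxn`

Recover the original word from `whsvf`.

Shifts by position in music: pos 0: m→n (+1), pos 1: u→x (+3), pos 2: s→t (+1), pos 3: i→l (+3) — repeating every 2. A repeating key of period 2 is used — shifts +1, +3 over and over.
Reversing it on whsvf: w−1=v, h−3=e, s−1=r, v−3=s, f−1=e.

verse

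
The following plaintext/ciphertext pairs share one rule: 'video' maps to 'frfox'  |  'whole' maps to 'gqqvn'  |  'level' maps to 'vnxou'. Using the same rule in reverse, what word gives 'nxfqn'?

The shifts repeat in a cycle of length 3: positions 0,1,… shift by +10, +9, +2, then the pattern repeats.
Reversing it on nxfqn: n−10=d, x−9=o, f−2=d, q−10=g, n−9=e.

dodge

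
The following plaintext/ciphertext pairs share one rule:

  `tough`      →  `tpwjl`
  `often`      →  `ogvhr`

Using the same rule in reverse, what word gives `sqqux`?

sport

In tough: t→t is +0, o→p is +1, u→w is +2, g→j is +3 — the shift increases by 1 each position. Each letter shifts forward by its position index (0, 1, 2, …) — the shift grows by one for each successive letter.
Decoding sqqux: s−0=s, q−1=p, q−2=o, u−3=r, x−4=t.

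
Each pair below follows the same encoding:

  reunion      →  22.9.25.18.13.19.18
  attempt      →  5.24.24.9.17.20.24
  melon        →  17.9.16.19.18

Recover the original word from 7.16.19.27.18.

clown

r is letter #18 and maps to 22: an offset of 4. Each letter is replaced by its alphabet position (a=1..z=26) + 4.
Reversing it on 7.16.19.27.18: 7→(7−4)÷1=3=c, 16→(16−4)÷1=12=l, 19→(19−4)÷1=15=o, 27→(27−4)÷1=23=w, 18→(18−4)÷1=14=n.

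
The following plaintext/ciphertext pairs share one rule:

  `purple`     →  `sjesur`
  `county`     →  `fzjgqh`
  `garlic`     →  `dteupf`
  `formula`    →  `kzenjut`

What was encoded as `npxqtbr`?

Each letter's alphabet position (a=0..z=25) is mapped through 19·x+19 mod 26 — an affine cipher.
Undoing it on npxqtbr: n(13)→11·(13−19)≡12=m; p(15)→11·(15−19)≡8=i; x(23)→11·(23−19)≡18=s; q(16)→11·(16−19)≡19=t; t(19)→11·(19−19)≡0=a; b(1)→11·(1−19)≡10=k; r(17)→11·(17−19)≡4=e (all mod 26).

mistake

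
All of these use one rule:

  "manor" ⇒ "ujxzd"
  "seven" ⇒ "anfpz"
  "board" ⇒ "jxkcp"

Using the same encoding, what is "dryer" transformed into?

laipd

Letter i (0-indexed) is shifted by i+8, so successive shifts are 8, 9, 10, ….
For dryer: d+8=l, r+9=a, y+10=i, e+11=p, r+12=d.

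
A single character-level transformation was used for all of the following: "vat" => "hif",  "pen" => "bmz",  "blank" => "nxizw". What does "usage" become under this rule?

Two shifts are in play — +8 for a/e/i/o/u, +12 for every other letter.
For usage: u(vowel)+8=c, s(cons)+12=e, a(vowel)+8=i, g(cons)+12=s, e(vowel)+8=m.

ceism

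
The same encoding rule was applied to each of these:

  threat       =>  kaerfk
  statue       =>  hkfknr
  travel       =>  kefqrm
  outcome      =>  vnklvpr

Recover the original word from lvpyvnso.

compound

t(19)→k(10) and h(7)→a(0) fit y≡3x+5 (mod 26); the inverse of 3 mod 26 is 9. Each letter's alphabet position (a=0..z=25) is mapped through 3·x+5 mod 26 — an affine cipher.
Decoding lvpyvnso: l(11)→9·(11−5)≡2=c; v(21)→9·(21−5)≡14=o; p(15)→9·(15−5)≡12=m; y(24)→9·(24−5)≡15=p; v(21)→9·(21−5)≡14=o; n(13)→9·(13−5)≡20=u; s(18)→9·(18−5)≡13=n; o(14)→9·(14−5)≡3=d (all mod 26).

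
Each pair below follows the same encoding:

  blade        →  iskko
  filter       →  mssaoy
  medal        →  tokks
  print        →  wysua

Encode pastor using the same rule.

wkzayy

The shift depends on letter class: consonant b→i is +7, but vowel a→k is +10. Two shifts are in play — +10 for a/e/i/o/u, +7 for every other letter.
For pastor: p(cons)+7=w, a(vowel)+10=k, s(cons)+7=z, t(cons)+7=a, o(vowel)+10=y, r(cons)+7=y.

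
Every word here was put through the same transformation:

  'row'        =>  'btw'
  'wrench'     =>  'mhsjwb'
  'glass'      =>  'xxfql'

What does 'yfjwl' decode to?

The output letters match the input read backwards, each shifted +5: row reversed is wor. Read the word backwards and shift each letter +5.
Decoding yfjwl: shift back: y−5=t, f−5=a, j−5=e, w−5=r, l−5=g → taerg; then reverse → great.

great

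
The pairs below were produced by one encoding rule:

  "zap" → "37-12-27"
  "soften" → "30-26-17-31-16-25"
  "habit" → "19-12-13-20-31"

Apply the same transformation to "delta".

15-16-23-31-12

z is letter #26 and maps to 37: an offset of 11. Each letter is replaced by its alphabet position (a=1..z=26) + 11.
On delta: d=4→15, e=5→16, l=12→23, t=20→31, a=1→12.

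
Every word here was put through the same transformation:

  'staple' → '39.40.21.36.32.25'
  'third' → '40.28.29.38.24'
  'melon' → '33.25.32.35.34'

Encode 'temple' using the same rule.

Letters become their 1-based position plus 20 (so a→21, b→22, …).
On temple: t=20→40, e=5→25, m=13→33, p=16→36, l=12→32, e=5→25.

40.25.33.36.32.25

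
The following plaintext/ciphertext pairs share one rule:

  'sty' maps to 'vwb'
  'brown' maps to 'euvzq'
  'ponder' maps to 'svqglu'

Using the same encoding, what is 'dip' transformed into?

gps

The shift depends on letter class: consonant s→v is +3, but vowel o→v is +7. Vowels shift forward by 7 and consonants shift forward by 3.
Applying it to dip: d(cons)+3=g, i(vowel)+7=p, p(cons)+3=s.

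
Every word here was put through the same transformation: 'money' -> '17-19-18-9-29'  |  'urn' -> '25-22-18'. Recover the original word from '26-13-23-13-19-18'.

m is letter #13 and maps to 17: an offset of 4. Each letter is replaced by its alphabet position (a=1..z=26) + 4.
Decoding 26-13-23-13-19-18: 26→(26−4)÷1=22=v, 13→(13−4)÷1=9=i, 23→(23−4)÷1=19=s, 13→(13−4)÷1=9=i, 19→(19−4)÷1=15=o, 18→(18−4)÷1=14=n.

vision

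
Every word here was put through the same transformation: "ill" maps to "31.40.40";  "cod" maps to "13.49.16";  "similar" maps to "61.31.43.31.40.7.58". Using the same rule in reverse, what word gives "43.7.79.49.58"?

mayor

Each letter becomes 3×(its alphabet position, a=1..z=26) + 4.
Reversing it on 43.7.79.49.58: 43→(43−4)÷3=13=m, 7→(7−4)÷3=1=a, 79→(79−4)÷3=25=y, 49→(49−4)÷3=15=o, 58→(58−4)÷3=18=r.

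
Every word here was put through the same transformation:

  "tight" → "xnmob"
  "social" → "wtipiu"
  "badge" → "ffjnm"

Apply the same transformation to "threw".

xmxle

Each letter shifts forward by (position + 4), i.e. 4, 5, 6, … — the shift grows by one for each successive letter.
Applying it to threw: t+4=x, h+5=m, r+6=x, e+7=l, w+8=e.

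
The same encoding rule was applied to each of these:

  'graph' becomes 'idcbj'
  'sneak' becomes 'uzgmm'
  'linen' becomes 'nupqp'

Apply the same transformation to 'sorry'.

uatda

Shifts by position in graph: pos 0: g→i (+2), pos 1: r→d (+12), pos 2: a→c (+2), pos 3: p→b (+12) — repeating every 2. It's a Vigenère-style cipher with numeric key [2,12]: position i shifts by key[i mod 2].
Applying it to sorry: s+2=u, o+12=a, r+2=t, r+12=d, y+2=a.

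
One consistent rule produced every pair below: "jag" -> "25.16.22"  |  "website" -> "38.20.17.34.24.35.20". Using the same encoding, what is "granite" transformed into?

22.33.16.29.24.35.20

j is letter #10 and maps to 25: an offset of 15. Each letter is replaced by its alphabet position (a=1..z=26) + 15.
Applying it to granite: g=7→22, r=18→33, a=1→16, n=14→29, i=9→24, t=20→35, e=5→20.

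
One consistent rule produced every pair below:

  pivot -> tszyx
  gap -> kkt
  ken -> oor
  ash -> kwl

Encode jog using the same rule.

The shift depends on letter class: consonant p→t is +4, but vowel i→s is +10. Vowels shift forward by 10 and consonants shift forward by 4.
On jog: j(cons)+4=n, o(vowel)+10=y, g(cons)+4=k.

nyk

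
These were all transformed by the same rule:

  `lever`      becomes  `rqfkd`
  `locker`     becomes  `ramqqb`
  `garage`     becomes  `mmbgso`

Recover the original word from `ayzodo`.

umpire

It's a Vigenère-style cipher with numeric key [6,12,10]: position i shifts by key[i mod 3].
Reversing it on ayzodo: a−6=u, y−12=m, z−10=p, o−6=i, d−12=r, o−10=e.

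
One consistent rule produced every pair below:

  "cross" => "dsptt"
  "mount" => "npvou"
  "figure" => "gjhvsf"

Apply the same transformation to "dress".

Compare letters: c→d is +1, r→s is +1, o→p is +1 — a constant shift. Every letter moves 1 place later in the alphabet, wrapping around z→a.
Applying it to dress: d+1=e, r+1=s, e+1=f, s+1=t, s+1=t.

esftt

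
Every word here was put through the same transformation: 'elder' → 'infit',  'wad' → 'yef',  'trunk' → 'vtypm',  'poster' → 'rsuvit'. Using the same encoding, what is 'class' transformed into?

eneuu

The shift depends on letter class: consonant l→n is +2, but vowel e→i is +4. The rule splits by letter class: vowels +4, consonants +2.
Applying it to class: c(cons)+2=e, l(cons)+2=n, a(vowel)+4=e, s(cons)+2=u, s(cons)+2=u.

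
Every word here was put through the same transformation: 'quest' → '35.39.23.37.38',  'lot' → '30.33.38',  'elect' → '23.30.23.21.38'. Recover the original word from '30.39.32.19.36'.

q is letter #17 and maps to 35: an offset of 18. The number is (letter's place in the alphabet, a=1) + 18.
Decoding 30.39.32.19.36: 30→(30−18)÷1=12=l, 39→(39−18)÷1=21=u, 32→(32−18)÷1=14=n, 19→(19−18)÷1=1=a, 36→(36−18)÷1=18=r.

lunar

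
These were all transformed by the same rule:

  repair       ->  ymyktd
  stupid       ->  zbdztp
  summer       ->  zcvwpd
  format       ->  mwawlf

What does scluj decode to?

In repair: r→y is +7, e→m is +8, p→y is +9, a→k is +10 — the shift increases by 1 each position. Each letter shifts forward by (position + 7), i.e. 7, 8, 9, … — the shift grows by one for each successive letter.
Undoing it on scluj: s−7=l, c−8=u, l−9=c, u−10=k, j−11=y.

lucky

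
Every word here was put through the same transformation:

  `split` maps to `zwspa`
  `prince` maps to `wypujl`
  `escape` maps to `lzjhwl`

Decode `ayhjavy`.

Compare letters: s→z is +7, p→w is +7, l→s is +7 — a constant shift. Each letter is shifted forward by 7 in the alphabet (a Caesar shift of +7).
Reversing it on ayhjavy: a−7=t, y−7=r, h−7=a, j−7=c, a−7=t, v−7=o, y−7=r.

tractor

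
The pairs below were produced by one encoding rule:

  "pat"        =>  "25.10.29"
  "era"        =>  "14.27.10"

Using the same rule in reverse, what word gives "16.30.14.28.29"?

Letters become their 1-based position plus 9 (so a→10, b→11, …).
Reversing it on 16.30.14.28.29: 16→(16−9)÷1=7=g, 30→(30−9)÷1=21=u, 14→(14−9)÷1=5=e, 28→(28−9)÷1=19=s, 29→(29−9)÷1=20=t.

guest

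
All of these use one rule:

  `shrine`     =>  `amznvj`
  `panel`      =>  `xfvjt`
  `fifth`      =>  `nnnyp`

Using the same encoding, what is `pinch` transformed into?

xnvhp

A repeating key of period 2 is used — shifts +8, +5 over and over.
For pinch: p+8=x, i+5=n, n+8=v, c+5=h, h+8=p.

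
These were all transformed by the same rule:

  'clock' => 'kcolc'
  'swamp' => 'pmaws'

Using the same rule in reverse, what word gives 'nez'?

The output letters match the input read backwards: clock reversed is kcolc. The word is simply reversed.
Reversing it on nez: then reverse → zen.

zen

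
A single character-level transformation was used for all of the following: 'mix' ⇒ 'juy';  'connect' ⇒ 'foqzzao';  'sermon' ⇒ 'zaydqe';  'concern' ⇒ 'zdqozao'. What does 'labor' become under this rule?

danmx

The output letters match the input read backwards, each shifted +12: mix reversed is xim. The word is reversed, then every letter is shifted forward by 12.
For labor: reverse → robal; then shift: r+12=d, o+12=a, b+12=n, a+12=m, l+12=x.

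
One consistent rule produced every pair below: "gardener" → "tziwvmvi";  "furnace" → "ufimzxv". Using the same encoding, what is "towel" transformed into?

gldvo

Each letter is replaced by its mirror in the alphabet: a↔z, b↔y, c↔x, and so on (the Atbash cipher).
For towel: t↔g, o↔l, w↔d, e↔v, l↔o.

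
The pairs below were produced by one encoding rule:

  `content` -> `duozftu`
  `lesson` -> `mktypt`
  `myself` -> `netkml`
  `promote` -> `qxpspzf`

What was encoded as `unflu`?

Shifts by position in content: pos 0: c→d (+1), pos 1: o→u (+6), pos 2: n→o (+1), pos 3: t→z (+6) — repeating every 2. The shifts repeat in a cycle of length 2: positions 0,1,… shift by +1, +6, then the pattern repeats.
Reversing it on unflu: u−1=t, n−6=h, f−1=e, l−6=f, u−1=t.

theft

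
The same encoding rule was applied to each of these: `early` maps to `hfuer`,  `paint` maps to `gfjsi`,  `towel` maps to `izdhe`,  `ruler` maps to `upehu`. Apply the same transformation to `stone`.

bizsh

Treating letters as 0–25, the rule is x ↦ 7x + 5 (mod 26).
On stone: s(18)→7·18+5≡1=b; t(19)→7·19+5≡8=i; o(14)→7·14+5≡25=z; n(13)→7·13+5≡18=s; e(4)→7·4+5≡7=h (all mod 26).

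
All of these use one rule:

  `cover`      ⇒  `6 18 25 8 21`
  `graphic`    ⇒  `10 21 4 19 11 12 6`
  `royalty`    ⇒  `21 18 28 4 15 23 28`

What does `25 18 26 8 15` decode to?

vowel

c is letter #3 and maps to 6: an offset of 3. The number is (letter's place in the alphabet, a=1) + 3.
Decoding 25 18 26 8 15: 25→(25−3)÷1=22=v, 18→(18−3)÷1=15=o, 26→(26−3)÷1=23=w, 8→(8−3)÷1=5=e, 15→(15−3)÷1=12=l.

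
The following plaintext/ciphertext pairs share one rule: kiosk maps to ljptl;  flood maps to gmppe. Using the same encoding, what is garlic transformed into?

hbsmjd

Compare letters: k→l is +1, i→j is +1, o→p is +1 — a constant shift. Each letter is shifted forward by 1 in the alphabet (a Caesar shift of +1).
For garlic: g+1=h, a+1=b, r+1=s, l+1=m, i+1=j, c+1=d.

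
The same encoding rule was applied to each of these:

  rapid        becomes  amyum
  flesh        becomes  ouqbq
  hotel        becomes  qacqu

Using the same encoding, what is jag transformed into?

The shift depends on letter class: consonant r→a is +9, but vowel a→m is +12. Two shifts are in play — +12 for a/e/i/o/u, +9 for every other letter.
On jag: j(cons)+9=s, a(vowel)+12=m, g(cons)+9=p.

smp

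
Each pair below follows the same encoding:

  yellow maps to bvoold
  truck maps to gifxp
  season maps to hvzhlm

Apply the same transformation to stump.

hgfnk

Each letter is replaced by its mirror in the alphabet: a↔z, b↔y, c↔x, and so on (the Atbash cipher).
For stump: s↔h, t↔g, u↔f, m↔n, p↔k.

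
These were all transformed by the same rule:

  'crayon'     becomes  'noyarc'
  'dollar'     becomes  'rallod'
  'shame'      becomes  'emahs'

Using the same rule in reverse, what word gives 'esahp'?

The output letters match the input read backwards: crayon reversed is noyarc. The word is simply reversed.
Undoing it on esahp: then reverse → phase.

phase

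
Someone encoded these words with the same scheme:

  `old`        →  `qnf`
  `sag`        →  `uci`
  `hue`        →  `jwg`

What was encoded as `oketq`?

Compare letters: o→q is +2, l→n is +2, d→f is +2 — a constant shift. Every letter moves 2 places later in the alphabet, wrapping around z→a.
Undoing it on oketq: o−2=m, k−2=i, e−2=c, t−2=r, q−2=o.

micro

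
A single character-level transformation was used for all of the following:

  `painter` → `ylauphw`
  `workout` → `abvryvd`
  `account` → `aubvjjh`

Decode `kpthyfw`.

pyramid

The output letters match the input read backwards, each shifted +7: painter reversed is retniap. The word is reversed, then every letter is shifted forward by 7.
Undoing it on kpthyfw: shift back: k−7=d, p−7=i, t−7=m, h−7=a, y−7=r, f−7=y, w−7=p → dimaryp; then reverse → pyramid.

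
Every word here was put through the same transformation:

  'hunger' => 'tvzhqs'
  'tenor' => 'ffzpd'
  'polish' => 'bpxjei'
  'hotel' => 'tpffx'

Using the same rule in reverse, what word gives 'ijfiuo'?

Shifts by position in hunger: pos 0: h→t (+12), pos 1: u→v (+1), pos 2: n→z (+12), pos 3: g→h (+1) — repeating every 2. It's a Vigenère-style cipher with numeric key [12,1]: position i shifts by key[i mod 2].
Undoing it on ijfiuo: i−12=w, j−1=i, f−12=t, i−1=h, u−12=i, o−1=n.

within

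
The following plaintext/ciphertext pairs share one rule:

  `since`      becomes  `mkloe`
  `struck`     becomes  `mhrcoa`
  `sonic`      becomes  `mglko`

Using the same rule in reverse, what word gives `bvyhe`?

plate

Each letter's alphabet position (a=0..z=25) is mapped through 21·x+24 mod 26 — an affine cipher.
Undoing it on bvyhe: b(1)→5·(1−24)≡15=p; v(21)→5·(21−24)≡11=l; y(24)→5·(24−24)≡0=a; h(7)→5·(7−24)≡19=t; e(4)→5·(4−24)≡4=e (all mod 26).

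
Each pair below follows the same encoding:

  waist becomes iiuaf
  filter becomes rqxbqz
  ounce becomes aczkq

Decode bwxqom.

police

Shifts by position in waist: pos 0: w→i (+12), pos 1: a→i (+8), pos 2: i→u (+12), pos 3: s→a (+8) — repeating every 2. A repeating key of period 2 is used — shifts +12, +8 over and over.
Undoing it on bwxqom: b−12=p, w−8=o, x−12=l, q−8=i, o−12=c, m−8=e.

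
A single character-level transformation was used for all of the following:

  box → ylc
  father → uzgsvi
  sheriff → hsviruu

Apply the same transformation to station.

hgzgrlm

Each pair mirrors across the alphabet (b↔y, o↔l, x↔c): positions sum to 25. This is the alphabet-reversal cipher (Atbash): a becomes z, b becomes y, etc.
On station: s↔h, t↔g, a↔z, t↔g, i↔r, o↔l, n↔m.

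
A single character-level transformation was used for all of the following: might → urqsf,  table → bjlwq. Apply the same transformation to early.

In might: m→u is +8, i→r is +9, g→q is +10, h→s is +11 — the shift increases by 1 each position. The shift increases by 1 at each position, starting from +8: 8, 9, 10, ….
For early: e+8=m, a+9=j, r+10=b, l+11=w, y+12=k.

mjbwk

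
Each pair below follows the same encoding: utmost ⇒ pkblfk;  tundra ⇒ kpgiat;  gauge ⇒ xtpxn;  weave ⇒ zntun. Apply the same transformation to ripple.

u(20)→p(15) and t(19)→k(10) fit y≡5x+19 (mod 26); the inverse of 5 mod 26 is 21. Each letter's alphabet position (a=0..z=25) is mapped through 5·x+19 mod 26 — an affine cipher.
Applying it to ripple: r(17)→5·17+19≡0=a; i(8)→5·8+19≡7=h; p(15)→5·15+19≡16=q; p(15)→5·15+19≡16=q; l(11)→5·11+19≡22=w; e(4)→5·4+19≡13=n (all mod 26).

ahqqwn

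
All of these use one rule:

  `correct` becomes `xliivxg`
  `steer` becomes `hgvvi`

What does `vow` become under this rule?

Each pair mirrors across the alphabet (c↔x, o↔l, r↔i): positions sum to 25. Letters are reflected about the middle of the alphabet (position → 25−position): Atbash.
For vow: v↔e, o↔l, w↔d.

eld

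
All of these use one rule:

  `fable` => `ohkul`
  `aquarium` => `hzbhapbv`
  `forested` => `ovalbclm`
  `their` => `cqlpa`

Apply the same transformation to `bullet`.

kbuulc

The shift depends on letter class: consonant f→o is +9, but vowel a→h is +7. Two shifts are in play — +7 for a/e/i/o/u, +9 for every other letter.
For bullet: b(cons)+9=k, u(vowel)+7=b, l(cons)+9=u, l(cons)+9=u, e(vowel)+7=l, t(cons)+9=c.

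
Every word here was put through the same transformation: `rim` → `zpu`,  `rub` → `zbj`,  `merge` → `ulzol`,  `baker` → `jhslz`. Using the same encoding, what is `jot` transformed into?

Two shifts are in play — +7 for a/e/i/o/u, +8 for every other letter.
For jot: j(cons)+8=r, o(vowel)+7=v, t(cons)+8=b.

rvb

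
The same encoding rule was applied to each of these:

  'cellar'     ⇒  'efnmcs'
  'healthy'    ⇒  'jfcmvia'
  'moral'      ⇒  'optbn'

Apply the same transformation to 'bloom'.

Shifts by position in cellar: pos 0: c→e (+2), pos 1: e→f (+1), pos 2: l→n (+2), pos 3: l→m (+1) — repeating every 2. A repeating key of period 2 is used — shifts +2, +1 over and over.
On bloom: b+2=d, l+1=m, o+2=q, o+1=p, m+2=o.

dmqpo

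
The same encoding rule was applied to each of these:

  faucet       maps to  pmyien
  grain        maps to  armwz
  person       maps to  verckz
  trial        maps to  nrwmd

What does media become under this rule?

f(5)→p(15) and a(0)→m(12) fit y≡11x+12 (mod 26); the inverse of 11 mod 26 is 19. Treating letters as 0–25, the rule is x ↦ 11x + 12 (mod 26).
For media: m(12)→11·12+12≡14=o; e(4)→11·4+12≡4=e; d(3)→11·3+12≡19=t; i(8)→11·8+12≡22=w; a(0)→11·0+12≡12=m (all mod 26).

oetwm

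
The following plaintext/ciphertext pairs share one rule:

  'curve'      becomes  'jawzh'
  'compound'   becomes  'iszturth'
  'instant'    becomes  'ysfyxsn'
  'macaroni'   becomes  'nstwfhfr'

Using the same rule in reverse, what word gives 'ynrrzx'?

The output letters match the input read backwards, each shifted +5: curve reversed is evruc. Two steps: reverse the string, then apply a Caesar shift of +5.
Decoding ynrrzx: shift back: y−5=t, n−5=i, r−5=m, r−5=m, z−5=u, x−5=s → timmus; then reverse → summit.

summit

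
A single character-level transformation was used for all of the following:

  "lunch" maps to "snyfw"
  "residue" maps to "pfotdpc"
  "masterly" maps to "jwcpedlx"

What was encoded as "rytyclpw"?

Two steps: reverse the string, then apply a Caesar shift of +11.
Undoing it on rytyclpw: shift back: r−11=g, y−11=n, t−11=i, y−11=n, c−11=r, l−11=a, p−11=e, w−11=l → gninrael; then reverse → learning.

learning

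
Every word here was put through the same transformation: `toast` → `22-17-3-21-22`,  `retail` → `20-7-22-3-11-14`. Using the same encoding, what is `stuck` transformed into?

t is letter #20 and maps to 22: an offset of 2. Each letter is replaced by its alphabet position (a=1..z=26) + 2.
On stuck: s=19→21, t=20→22, u=21→23, c=3→5, k=11→13.

21-22-23-5-13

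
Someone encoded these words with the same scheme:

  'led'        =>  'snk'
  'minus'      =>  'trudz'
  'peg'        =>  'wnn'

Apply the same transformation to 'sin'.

The shift depends on letter class: consonant l→s is +7, but vowel e→n is +9. Vowels shift forward by 9 and consonants shift forward by 7.
For sin: s(cons)+7=z, i(vowel)+9=r, n(cons)+7=u.

zru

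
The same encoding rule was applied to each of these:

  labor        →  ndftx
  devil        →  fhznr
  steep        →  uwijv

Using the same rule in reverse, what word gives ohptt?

melon

In labor: l→n is +2, a→d is +3, b→f is +4, o→t is +5 — the shift increases by 1 each position. The shift increases by 1 at each position, starting from +2: 2, 3, 4, ….
Reversing it on ohptt: o−2=m, h−3=e, p−4=l, t−5=o, t−6=n.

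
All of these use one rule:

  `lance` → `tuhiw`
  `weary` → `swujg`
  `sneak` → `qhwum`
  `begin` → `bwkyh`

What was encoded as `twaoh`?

Treating letters as 0–25, the rule is x ↦ 7x + 20 (mod 26).
Reversing it on twaoh: t(19)→15·(19−20)≡11=l; w(22)→15·(22−20)≡4=e; a(0)→15·(0−20)≡12=m; o(14)→15·(14−20)≡14=o; h(7)→15·(7−20)≡13=n (all mod 26).

lemon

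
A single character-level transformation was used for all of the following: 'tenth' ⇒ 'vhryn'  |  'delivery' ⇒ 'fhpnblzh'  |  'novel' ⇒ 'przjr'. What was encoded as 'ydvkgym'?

warfare

In tenth: t→v is +2, e→h is +3, n→r is +4, t→y is +5 — the shift increases by 1 each position. The shift increases by 1 at each position, starting from +2: 2, 3, 4, ….
Undoing it on ydvkgym: y−2=w, d−3=a, v−4=r, k−5=f, g−6=a, y−7=r, m−8=e.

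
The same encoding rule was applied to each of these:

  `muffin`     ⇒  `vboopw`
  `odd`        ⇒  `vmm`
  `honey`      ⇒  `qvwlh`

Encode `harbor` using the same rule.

qhakva

The shift depends on letter class: consonant m→v is +9, but vowel u→b is +7. Two shifts are in play — +7 for a/e/i/o/u, +9 for every other letter.
On harbor: h(cons)+9=q, a(vowel)+7=h, r(cons)+9=a, b(cons)+9=k, o(vowel)+7=v, r(cons)+9=a.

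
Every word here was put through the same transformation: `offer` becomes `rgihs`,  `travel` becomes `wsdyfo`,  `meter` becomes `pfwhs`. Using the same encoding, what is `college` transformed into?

fpoofjh

Shifts by position in offer: pos 0: o→r (+3), pos 1: f→g (+1), pos 2: f→i (+3), pos 3: e→h (+3), pos 4: r→s (+1) — repeating every 3. It's a Vigenère-style cipher with numeric key [3,1,3]: position i shifts by key[i mod 3].
On college: c+3=f, o+1=p, l+3=o, l+3=o, e+1=f, g+3=j, e+3=h.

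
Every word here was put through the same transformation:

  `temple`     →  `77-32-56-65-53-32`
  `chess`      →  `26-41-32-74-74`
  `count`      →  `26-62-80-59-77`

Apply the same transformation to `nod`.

59-62-29

The formula is n = 3×(alphabet index, a=1) + 17.
Applying it to nod: n=14→59, o=15→62, d=4→29.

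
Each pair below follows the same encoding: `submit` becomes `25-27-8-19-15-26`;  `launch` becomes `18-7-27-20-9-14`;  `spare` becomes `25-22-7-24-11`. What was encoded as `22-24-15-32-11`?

s is letter #19 and maps to 25: an offset of 6. Each letter is replaced by its alphabet position (a=1..z=26) + 6.
Decoding 22-24-15-32-11: 22→(22−6)÷1=16=p, 24→(24−6)÷1=18=r, 15→(15−6)÷1=9=i, 32→(32−6)÷1=26=z, 11→(11−6)÷1=5=e.

prize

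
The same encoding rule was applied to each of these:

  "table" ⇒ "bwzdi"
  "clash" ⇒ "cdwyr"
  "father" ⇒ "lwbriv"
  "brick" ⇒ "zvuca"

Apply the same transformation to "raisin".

t(19)→b(1) and a(0)→w(22) fit y≡3x+22 (mod 26); the inverse of 3 mod 26 is 9. Treating letters as 0–25, the rule is x ↦ 3x + 22 (mod 26).
Applying it to raisin: r(17)→3·17+22≡21=v; a(0)→3·0+22≡22=w; i(8)→3·8+22≡20=u; s(18)→3·18+22≡24=y; i(8)→3·8+22≡20=u; n(13)→3·13+22≡9=j (all mod 26).

vwuyuj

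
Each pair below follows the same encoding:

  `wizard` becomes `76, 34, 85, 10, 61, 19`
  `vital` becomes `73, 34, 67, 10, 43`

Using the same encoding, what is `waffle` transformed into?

Each letter becomes 3×(its alphabet position, a=1..z=26) + 7.
On waffle: w=23→76, a=1→10, f=6→25, f=6→25, l=12→43, e=5→22.

76, 10, 25, 25, 43, 22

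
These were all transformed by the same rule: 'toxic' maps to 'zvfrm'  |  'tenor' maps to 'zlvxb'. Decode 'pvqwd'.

joint

The shift increases by 1 at each position, starting from +6: 6, 7, 8, ….
Decoding pvqwd: p−6=j, v−7=o, q−8=i, w−9=n, d−10=t.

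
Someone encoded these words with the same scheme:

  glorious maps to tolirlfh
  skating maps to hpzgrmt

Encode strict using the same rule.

hgirxg

Each pair mirrors across the alphabet (g↔t, l↔o, o↔l): positions sum to 25. Letters are reflected about the middle of the alphabet (position → 25−position): Atbash.
For strict: s↔h, t↔g, r↔i, i↔r, c↔x, t↔g.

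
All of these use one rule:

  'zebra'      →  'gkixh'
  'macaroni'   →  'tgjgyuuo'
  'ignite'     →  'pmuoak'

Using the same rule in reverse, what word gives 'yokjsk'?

riddle

Shifts by position in zebra: pos 0: z→g (+7), pos 1: e→k (+6), pos 2: b→i (+7), pos 3: r→x (+6) — repeating every 2. It's a Vigenère-style cipher with numeric key [7,6]: position i shifts by key[i mod 2].
Reversing it on yokjsk: y−7=r, o−6=i, k−7=d, j−6=d, s−7=l, k−6=e.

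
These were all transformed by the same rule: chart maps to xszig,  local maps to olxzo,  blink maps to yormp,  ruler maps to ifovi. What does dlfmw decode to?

Treating letters as 0–25, the rule is x ↦ 25x + 25 (mod 26).
Reversing it on dlfmw: d(3)→25·(3−25)≡22=w; l(11)→25·(11−25)≡14=o; f(5)→25·(5−25)≡20=u; m(12)→25·(12−25)≡13=n; w(22)→25·(22−25)≡3=d (all mod 26).

wound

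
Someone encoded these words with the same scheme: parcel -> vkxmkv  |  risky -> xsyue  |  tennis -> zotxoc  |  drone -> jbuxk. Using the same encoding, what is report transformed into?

A repeating key of period 2 is used — shifts +6, +10 over and over.
For report: r+6=x, e+10=o, p+6=v, o+10=y, r+6=x, t+10=d.

xovyxd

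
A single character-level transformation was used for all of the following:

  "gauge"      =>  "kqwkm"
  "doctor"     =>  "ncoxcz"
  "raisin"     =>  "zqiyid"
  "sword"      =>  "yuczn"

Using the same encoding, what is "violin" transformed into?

g(6)→k(10) and a(0)→q(16) fit y≡25x+16 (mod 26); the inverse of 25 mod 26 is 25. This is an affine cipher: with a=0,…,z=25, each position x becomes (25x+16) mod 26.
For violin: v(21)→25·21+16≡21=v; i(8)→25·8+16≡8=i; o(14)→25·14+16≡2=c; l(11)→25·11+16≡5=f; i(8)→25·8+16≡8=i; n(13)→25·13+16≡3=d (all mod 26).

vicfid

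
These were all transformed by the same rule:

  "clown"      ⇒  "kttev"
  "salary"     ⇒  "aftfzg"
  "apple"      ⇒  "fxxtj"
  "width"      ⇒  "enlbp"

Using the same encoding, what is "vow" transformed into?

dte

The shift depends on letter class: consonant c→k is +8, but vowel o→t is +5. Two shifts are in play — +5 for a/e/i/o/u, +8 for every other letter.
Applying it to vow: v(cons)+8=d, o(vowel)+5=t, w(cons)+8=e.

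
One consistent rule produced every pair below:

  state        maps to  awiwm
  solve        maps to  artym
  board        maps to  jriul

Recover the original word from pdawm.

haste

Shifts by position in state: pos 0: s→a (+8), pos 1: t→w (+3), pos 2: a→i (+8), pos 3: t→w (+3) — repeating every 2. It's a Vigenère-style cipher with numeric key [8,3]: position i shifts by key[i mod 2].
Undoing it on pdawm: p−8=h, d−3=a, a−8=s, w−3=t, m−8=e.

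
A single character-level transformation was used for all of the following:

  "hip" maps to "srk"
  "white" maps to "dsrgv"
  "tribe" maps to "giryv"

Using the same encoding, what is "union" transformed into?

Each pair mirrors across the alphabet (h↔s, i↔r, p↔k): positions sum to 25. Letters are reflected about the middle of the alphabet (position → 25−position): Atbash.
Applying it to union: u↔f, n↔m, i↔r, o↔l, n↔m.

fmrlm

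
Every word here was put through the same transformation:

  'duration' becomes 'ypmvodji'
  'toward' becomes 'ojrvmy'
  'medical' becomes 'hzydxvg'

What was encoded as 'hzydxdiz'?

medicine

Compare letters: d→y is +21, u→p is +21, r→m is +21 — a constant shift. Each letter is shifted forward by 21 in the alphabet (a Caesar shift of +21).
Undoing it on hzydxdiz: h−21=m, z−21=e, y−21=d, d−21=i, x−21=c, d−21=i, i−21=n, z−21=e.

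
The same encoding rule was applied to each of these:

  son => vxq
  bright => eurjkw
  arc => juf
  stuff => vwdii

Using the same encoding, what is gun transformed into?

The shift depends on letter class: consonant s→v is +3, but vowel o→x is +9. Vowels shift forward by 9 and consonants shift forward by 3.
For gun: g(cons)+3=j, u(vowel)+9=d, n(cons)+3=q.

jdq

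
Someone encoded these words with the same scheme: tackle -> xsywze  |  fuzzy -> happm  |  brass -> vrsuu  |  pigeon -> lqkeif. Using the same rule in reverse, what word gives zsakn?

laugh

t(19)→x(23) and a(0)→s(18) fit y≡3x+18 (mod 26); the inverse of 3 mod 26 is 9. Treating letters as 0–25, the rule is x ↦ 3x + 18 (mod 26).
Undoing it on zsakn: z(25)→9·(25−18)≡11=l; s(18)→9·(18−18)≡0=a; a(0)→9·(0−18)≡20=u; k(10)→9·(10−18)≡6=g; n(13)→9·(13−18)≡7=h (all mod 26).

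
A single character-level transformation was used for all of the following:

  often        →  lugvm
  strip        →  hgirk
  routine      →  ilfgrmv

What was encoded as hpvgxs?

Each pair mirrors across the alphabet (o↔l, f↔u, t↔g): positions sum to 25. Each letter is replaced by its mirror in the alphabet: a↔z, b↔y, c↔x, and so on (the Atbash cipher).
Decoding hpvgxs: h↔s, p↔k, v↔e, g↔t, x↔c, s↔h.

sketch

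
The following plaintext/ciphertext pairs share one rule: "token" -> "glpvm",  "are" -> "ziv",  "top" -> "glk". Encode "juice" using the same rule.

Each pair mirrors across the alphabet (t↔g, o↔l, k↔p): positions sum to 25. Letters are reflected about the middle of the alphabet (position → 25−position): Atbash.
Applying it to juice: j↔q, u↔f, i↔r, c↔x, e↔v.

qfrxv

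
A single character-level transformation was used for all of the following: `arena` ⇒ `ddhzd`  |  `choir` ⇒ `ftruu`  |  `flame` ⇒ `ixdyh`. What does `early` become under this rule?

Shifts by position in arena: pos 0: a→d (+3), pos 1: r→d (+12), pos 2: e→h (+3), pos 3: n→z (+12) — repeating every 2. It's a Vigenère-style cipher with numeric key [3,12]: position i shifts by key[i mod 2].
On early: e+3=h, a+12=m, r+3=u, l+12=x, y+3=b.

hmuxb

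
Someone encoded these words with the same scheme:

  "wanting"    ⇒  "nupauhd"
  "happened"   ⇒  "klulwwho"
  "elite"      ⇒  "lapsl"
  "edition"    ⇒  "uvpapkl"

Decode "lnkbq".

The output letters match the input read backwards, each shifted +7: wanting reversed is gnitnaw. Two steps: reverse the string, then apply a Caesar shift of +7.
Reversing it on lnkbq: shift back: l−7=e, n−7=g, k−7=d, b−7=u, q−7=j → egduj; then reverse → judge.

judge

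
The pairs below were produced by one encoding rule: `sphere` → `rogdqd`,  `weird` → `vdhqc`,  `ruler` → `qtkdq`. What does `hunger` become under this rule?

Compare letters: s→r is +25, p→o is +25, h→g is +25 — a constant shift. This is a Caesar cipher with shift 25.
On hunger: h+25=g, u+25=t, n+25=m, g+25=f, e+25=d, r+25=q.

gtmfdq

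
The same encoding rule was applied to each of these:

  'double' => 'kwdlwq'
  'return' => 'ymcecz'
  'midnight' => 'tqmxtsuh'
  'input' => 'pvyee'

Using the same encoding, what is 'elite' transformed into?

The shift increases by 1 at each position, starting from +7: 7, 8, 9, ….
Applying it to elite: e+7=l, l+8=t, i+9=r, t+10=d, e+11=p.

ltrdp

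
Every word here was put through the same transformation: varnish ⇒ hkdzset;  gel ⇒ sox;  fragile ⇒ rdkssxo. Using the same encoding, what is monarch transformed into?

yyzkdot

The shift depends on letter class: consonant v→h is +12, but vowel a→k is +10. Two shifts are in play — +10 for a/e/i/o/u, +12 for every other letter.
Applying it to monarch: m(cons)+12=y, o(vowel)+10=y, n(cons)+12=z, a(vowel)+10=k, r(cons)+12=d, c(cons)+12=o, h(cons)+12=t.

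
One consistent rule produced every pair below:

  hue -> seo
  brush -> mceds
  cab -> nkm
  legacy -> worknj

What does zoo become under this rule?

The shift depends on letter class: consonant h→s is +11, but vowel u→e is +10. Two shifts are in play — +10 for a/e/i/o/u, +11 for every other letter.
Applying it to zoo: z(cons)+11=k, o(vowel)+10=y, o(vowel)+10=y.

kyy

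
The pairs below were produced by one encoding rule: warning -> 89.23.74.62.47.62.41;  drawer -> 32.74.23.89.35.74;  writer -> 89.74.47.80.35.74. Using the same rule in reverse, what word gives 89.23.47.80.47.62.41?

With a=1..z=26, the number is 3·pos + 20.
Undoing it on 89.23.47.80.47.62.41: 89→(89−20)÷3=23=w, 23→(23−20)÷3=1=a, 47→(47−20)÷3=9=i, 80→(80−20)÷3=20=t, 47→(47−20)÷3=9=i, 62→(62−20)÷3=14=n, 41→(41−20)÷3=7=g.

waiting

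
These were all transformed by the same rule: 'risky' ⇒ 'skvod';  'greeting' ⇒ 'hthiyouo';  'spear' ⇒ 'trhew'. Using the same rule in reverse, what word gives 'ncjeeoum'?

In risky: r→s is +1, i→k is +2, s→v is +3, k→o is +4 — the shift increases by 1 each position. Letter i (0-indexed) is shifted by i+1, so successive shifts are 1, 2, 3, ….
Undoing it on ncjeeoum: n−1=m, c−2=a, j−3=g, e−4=a, e−5=z, o−6=i, u−7=n, m−8=e.

magazine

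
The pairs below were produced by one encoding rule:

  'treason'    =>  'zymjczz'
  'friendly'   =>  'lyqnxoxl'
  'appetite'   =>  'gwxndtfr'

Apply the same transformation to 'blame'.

hsivo

Letter i (0-indexed) is shifted by i+6, so successive shifts are 6, 7, 8, ….
Applying it to blame: b+6=h, l+7=s, a+8=i, m+9=v, e+10=o.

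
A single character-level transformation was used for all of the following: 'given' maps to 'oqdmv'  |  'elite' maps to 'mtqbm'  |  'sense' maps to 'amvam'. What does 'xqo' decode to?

pig

Compare letters: g→o is +8, i→q is +8, v→d is +8 — a constant shift. Every letter moves 8 places later in the alphabet, wrapping around z→a.
Decoding xqo: x−8=p, q−8=i, o−8=g.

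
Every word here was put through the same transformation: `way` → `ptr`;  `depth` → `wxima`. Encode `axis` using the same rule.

tqbl

Compare letters: w→p is +19, a→t is +19, y→r is +19 — a constant shift. Each letter is shifted forward by 19 in the alphabet (a Caesar shift of +19).
Applying it to axis: a+19=t, x+19=q, i+19=b, s+19=l.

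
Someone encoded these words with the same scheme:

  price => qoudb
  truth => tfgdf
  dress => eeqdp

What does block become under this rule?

Two steps: reverse the string, then apply a Caesar shift of +12.
Applying it to block: reverse → kcolb; then shift: k+12=w, c+12=o, o+12=a, l+12=x, b+12=n.

woaxn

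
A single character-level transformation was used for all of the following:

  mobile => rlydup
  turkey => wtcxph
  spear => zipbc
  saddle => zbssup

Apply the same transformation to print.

m(12)→r(17) and o(14)→l(11) fit y≡23x+1 (mod 26); the inverse of 23 mod 26 is 17. This is an affine cipher: with a=0,…,z=25, each position x becomes (23x+1) mod 26.
Applying it to print: p(15)→23·15+1≡8=i; r(17)→23·17+1≡2=c; i(8)→23·8+1≡3=d; n(13)→23·13+1≡14=o; t(19)→23·19+1≡22=w (all mod 26).

icdow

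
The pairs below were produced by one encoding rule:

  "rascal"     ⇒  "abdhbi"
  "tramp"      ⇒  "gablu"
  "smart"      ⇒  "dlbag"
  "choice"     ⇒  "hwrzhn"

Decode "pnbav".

weary

r(17)→a(0) and a(0)→b(1) fit y≡3x+1 (mod 26); the inverse of 3 mod 26 is 9. This is an affine cipher: with a=0,…,z=25, each position x becomes (3x+1) mod 26.
Undoing it on pnbav: p(15)→9·(15−1)≡22=w; n(13)→9·(13−1)≡4=e; b(1)→9·(1−1)≡0=a; a(0)→9·(0−1)≡17=r; v(21)→9·(21−1)≡24=y (all mod 26).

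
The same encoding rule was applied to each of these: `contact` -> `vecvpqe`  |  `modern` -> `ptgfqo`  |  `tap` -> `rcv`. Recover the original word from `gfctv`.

trade

The output letters match the input read backwards, each shifted +2: contact reversed is tcatnoc. Two steps: reverse the string, then apply a Caesar shift of +2.
Reversing it on gfctv: shift back: g−2=e, f−2=d, c−2=a, t−2=r, v−2=t → edart; then reverse → trade.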